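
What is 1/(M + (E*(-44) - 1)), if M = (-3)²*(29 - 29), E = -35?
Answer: 1/1539 ≈ 0.00064977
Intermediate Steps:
M = 0 (M = 9*0 = 0)
1/(M + (E*(-44) - 1)) = 1/(0 + (-35*(-44) - 1)) = 1/(0 + (1540 - 1)) = 1/(0 + 1539) = 1/1539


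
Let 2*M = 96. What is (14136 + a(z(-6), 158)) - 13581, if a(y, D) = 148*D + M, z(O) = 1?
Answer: 23987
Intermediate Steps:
M = 48 (M = (½)*96 = 48)
a(y, D) = 48 + 148*D (a(y, D) = 148*D + 48 = 48 + 148*D)
(14136 + a(z(-6), 158)) - 13581 = (14136 + (48 + 148*158)) - 13581 = (14136 + (48 + 23384)) - 13581 = (14136 + 23432) - 13581 = 37568 - 13581 = 23987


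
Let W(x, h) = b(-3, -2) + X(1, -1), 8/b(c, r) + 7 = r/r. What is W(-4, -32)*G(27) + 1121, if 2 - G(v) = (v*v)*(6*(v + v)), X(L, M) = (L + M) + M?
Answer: 1656721/3 ≈ 5.5224e+5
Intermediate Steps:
b(c, r) = -4/3 (b(c, r) = 8/(-7 + r/r) = 8/(-7 + 1) = 8/(-6) = 8*(-⅙) = -4/3)
X(L, M) = L + 2*M
G(v) = 2 - 12*v³ (G(v) = 2 - v*v*6*(v + v) = 2 - v²*6*(2*v) = 2 - v²*12*v = 2 - 12*v³)
W(x, h) = -7/3 (W(x, h) = -4/3 + (1 + 2*(-1)) = -4/3 + (1 - 2) = -4/3 - 1 = -7/3)
W(-4, -32)*G(27) + 1121 = -7*(2 - 12*27³)/3 + 1121 = -7*(2 - 12*19683)/3 + 1121 = -7*(2 - 236196)/3 + 1121 = -7/3*(-236194) + 1121 = 1653358/3 + 1121 = 1656721/3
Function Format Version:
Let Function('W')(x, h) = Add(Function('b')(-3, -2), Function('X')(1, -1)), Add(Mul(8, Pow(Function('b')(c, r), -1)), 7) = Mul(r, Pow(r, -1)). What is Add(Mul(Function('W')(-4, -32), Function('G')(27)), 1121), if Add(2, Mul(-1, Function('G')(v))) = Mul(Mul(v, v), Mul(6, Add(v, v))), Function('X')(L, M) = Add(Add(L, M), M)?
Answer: Rational(1656721, 3) ≈ 5.5224e+5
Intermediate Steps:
Function('b')(c, r) = Rational(-4, 3) (Function('b')(c, r) = Mul(8, Pow(Add(-7, Mul(r, Pow(r, -1))), -1)) = Mul(8, Pow(Add(-7, 1), -1)) = Mul(8, Pow(-6, -1)) = Mul(8, Rational(-1, 6)) = Rational(-4, 3))
Function('X')(L, M) = Add(L, Mul(2, M))
Function('G')(v) = Add(2, Mul(-12, Pow(v, 3))) (Function('G')(v) = Add(2, Mul(-1, Mul(Mul(v, v), Mul(6, Add(v, v))))) = Add(2, Mul(-1, Mul(Pow(v, 2), Mul(6, Mul(2, v))))) = Add(2, Mul(-1, Mul(Pow(v, 2), Mul(12, v)))) = Add(2, Mul(-1, Mul(12, Pow(v, 3)))) = Add(2, Mul(-12, Pow(v, 3))))
Function('W')(x, h) = Rational(-7, 3) (Function('W')(x, h) = Add(Rational(-4, 3), Add(1, Mul(2, -1))) = Add(Rational(-4, 3), Add(1, -2)) = Add(Rational(-4, 3), -1) = Rational(-7, 3))
Add(Mul(Function('W')(-4, -32), Function('G')(27)), 1121) = Add(Mul(Rational(-7, 3), Add(2, Mul(-12, Pow(27, 3)))), 1121) = Add(Mul(Rational(-7, 3), Add(2, Mul(-12, 19683))), 1121) = Add(Mul(Rational(-7, 3), Add(2, -236196)), 1121) = Add(Mul(Rational(-7, 3), -236194), 1121) = Add(Rational(1653358, 3), 1121) = Rational(1656721, 3)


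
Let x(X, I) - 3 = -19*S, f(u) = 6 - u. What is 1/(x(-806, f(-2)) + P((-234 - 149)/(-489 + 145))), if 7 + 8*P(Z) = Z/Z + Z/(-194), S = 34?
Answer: -533888/343690783 ≈ -0.0015534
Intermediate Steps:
x(X, I) = -643 (x(X, I) = 3 - 19*34 = 3 - 646 = -643)
P(Z) = -¾ - Z/1552 (P(Z) = -7/8 + (Z/Z + Z/(-194))/8 = -7/8 + (1 + Z*(-1/194))/8 = -7/8 + (1 - Z/194)/8 = -7/8 + (⅛ - Z/1552) = -¾ - Z/1552)
1/(x(-806, f(-2)) + P((-234 - 149)/(-489 + 145))) = 1/(-643 + (-¾ - (-234 - 149)/(1552*(-489 + 145)))) = 1/(-643 + (-¾ - (-383)/(1552*(-344)))) = 1/(-643 + (-¾ - (-383)*(-1)/(1552*344))) = 1/(-643 + (-¾ - 1/1552*383/344)) = 1/(-643 + (-¾ - 383/533888)) = 1/(-643 - 400799/533888) = 1/(-343690783/533888) = -533888/343690783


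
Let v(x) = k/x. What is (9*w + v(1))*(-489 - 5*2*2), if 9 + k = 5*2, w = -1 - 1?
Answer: 8653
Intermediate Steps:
w = -2
k = 1 (k = -9 + 5*2 = -9 + 10 = 1)
v(x) = 1/x
(9*w + v(1))*(-489 - 5*2*2) = (9*(-2) + 1/1)*(-489 - 5*2*2) = (-18 + 1)*(-489 - 10*2) = -17*(-489 - 20) = -17*(-509) = 8653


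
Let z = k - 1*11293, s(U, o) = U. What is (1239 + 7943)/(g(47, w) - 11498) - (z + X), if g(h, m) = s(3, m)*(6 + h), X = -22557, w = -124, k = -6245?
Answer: 454628023/11339 ≈ 40094.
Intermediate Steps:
g(h, m) = 18 + 3*h (g(h, m) = 3*(6 + h) = 18 + 3*h)
z = -17538 (z = -6245 - 1*11293 = -6245 - 11293 = -17538)
(1239 + 7943)/(g(47, w) - 11498) - (z + X) = (1239 + 7943)/((18 + 3*47) - 11498) - (-17538 - 22557) = 9182/((18 + 141) - 11498) - 1*(-40095) = 9182/(159 - 11498) + 40095 = 9182/(-11339) + 40095 = 9182*(-1/11339) + 40095 = -9182/11339 + 40095 = 454628023/11339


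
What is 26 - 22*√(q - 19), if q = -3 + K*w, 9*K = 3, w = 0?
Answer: 26 - 22*I*√22 ≈ 26.0 - 103.19*I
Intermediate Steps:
K = ⅓ (K = (⅑)*3 = ⅓ ≈ 0.33333)
q = -3 (q = -3 + (⅓)*0 = -3 + 0 = -3)
26 - 22*√(q - 19) = 26 - 22*√(-3 - 19) = 26 - 22*I*√22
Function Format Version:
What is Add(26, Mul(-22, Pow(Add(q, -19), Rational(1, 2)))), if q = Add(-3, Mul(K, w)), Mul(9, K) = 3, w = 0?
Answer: Add(26, Mul(-22, I, Pow(22, Rational(1, 2)))) ≈ Add(26.000, Mul(-103.19, I))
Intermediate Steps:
K = Rational(1, 3) (K = Mul(Rational(1, 9), 3) = Rational(1, 3) ≈ 0.33333)
q = -3 (q = Add(-3, Mul(Rational(1, 3), 0)) = Add(-3, 0) = -3)
Add(26, Mul(-22, Pow(Add(q, -19), Rational(1, 2)))) = Add(26, Mul(-22, Pow(Add(-3, -19), Rational(1, 2)))) = Add(26, Mul(-22, Pow(-22, Rational(1, 2)))) = Add(26, Mul(-22, Mul(I, Pow(22, Rational(1, 2))))) = Add(26, Mul(-22, I, Pow(22, Rational(1, 2))))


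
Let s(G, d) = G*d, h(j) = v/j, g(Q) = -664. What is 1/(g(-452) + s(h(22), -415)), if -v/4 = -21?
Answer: -11/24734 ≈ -0.00044473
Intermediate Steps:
v = 84 (v = -4*(-21) = 84)
h(j) = 84/j
1/(g(-452) + s(h(22), -415)) = 1/(-664 + (84/22)*(-415)) = 1/(-664 + (84*(1/22))*(-415)) = 1/(-664 + (42/11)*(-415)) = 1/(-664 - 17430/11) = 1/(-24734/11) = -11/24734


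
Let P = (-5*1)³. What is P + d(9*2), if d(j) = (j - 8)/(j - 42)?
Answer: -1505/12 ≈ -125.42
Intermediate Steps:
P = -125 (P = (-5)³ = -125)
d(j) = (-8 + j)/(-42 + j)
P + d(9*2) = -125 + (-8 + 9*2)/(-42 + 9*2) = -125 + (-8 + 18)/(-42 + 18) = -125 + 10/(-24) = -125 - 1/24*10 = -125 - 5/12 = -1505/12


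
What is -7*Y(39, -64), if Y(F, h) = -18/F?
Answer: 42/13 ≈ 3.2308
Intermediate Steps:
-7*Y(39, -64) = -(-126)/39 = -7*(-6/13) = 42/13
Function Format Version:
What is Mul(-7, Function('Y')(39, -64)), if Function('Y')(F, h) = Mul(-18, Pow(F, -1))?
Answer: Rational(42, 13) ≈ 3.2308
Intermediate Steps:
Mul(-7, Function('Y')(39, -64)) = Mul(-7, Mul(-18, Pow(39, -1))) = Mul(-7, Mul(-18, Rational(1, 39))) = Mul(-7, Rational(-6, 13)) = Rational(42, 13)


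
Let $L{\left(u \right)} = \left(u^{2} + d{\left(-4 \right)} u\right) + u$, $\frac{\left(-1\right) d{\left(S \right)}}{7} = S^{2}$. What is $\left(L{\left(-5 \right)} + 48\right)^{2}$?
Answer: $394384$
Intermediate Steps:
$d{\left(S \right)} = - 7 S^{2}$
$L{\left(u \right)} = u^{2} - 111 u$ ($L{\left(u \right)} = \left(u^{2} + - 7 \left(-4\right)^{2} u\right) + u = \left(u^{2} + \left(-7\right) 16 u\right) + u = \left(u^{2} - 112 u\right) + u = u^{2} - 111 u$)
$\left(L{\left(-5 \right)} + 48\right)^{2} = \left(- 5 \left(-111 - 5\right) + 48\right)^{2} = \left(\left(-5\right) \left(-116\right) + 48\right)^{2} = \left(580 + 48\right)^{2} = 628^{2} = 394384$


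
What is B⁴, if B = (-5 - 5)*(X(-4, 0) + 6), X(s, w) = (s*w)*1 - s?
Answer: 100000000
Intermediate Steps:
X(s, w) = -s + s*w (X(s, w) = s*w - s = -s + s*w)
B = -100 (B = (-5 - 5)*(-4*(-1 + 0) + 6) = -10*(-4*(-1) + 6) = -10*(4 + 6) = -10*10 = -100)
B⁴ = (-100)⁴ = 100000000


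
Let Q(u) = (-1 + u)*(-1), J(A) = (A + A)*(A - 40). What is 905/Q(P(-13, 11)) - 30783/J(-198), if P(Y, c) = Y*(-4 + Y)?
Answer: -139495/31416 ≈ -4.4403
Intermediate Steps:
J(A) = 2*A*(-40 + A) (J(A) = (2*A)*(-40 + A) = 2*A*(-40 + A))
Q(u) = 1 - u
905/Q(P(-13, 11)) - 30783/J(-198) = 905/(1 - (-13)*(-4 - 13)) - 30783*(-1/(396*(-40 - 198))) = 905/(1 - (-13)*(-17)) - 30783/(2*(-198)*(-238)) = 905/(1 - 1*221) - 30783/94248 = 905/(1 - 221) - 30783*1/94248 = 905/(-220) - 10261/31416 = 905*(-1/220) - 10261/31416 = -181/44 - 10261/31416 = -139495/31416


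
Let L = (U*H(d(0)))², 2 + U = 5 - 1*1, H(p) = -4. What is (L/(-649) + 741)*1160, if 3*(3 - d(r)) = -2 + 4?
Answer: 557780200/649 ≈ 8.5945e+5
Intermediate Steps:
d(r) = 7/3 (d(r) = 3 - (-2 + 4)/3 = 3 - ⅓*2 = 3 - ⅔ = 7/3)
U = 2 (U = -2 + (5 - 1*1) = -2 + (5 - 1) = -2 + 4 = 2)
L = 64 (L = (2*(-4))² = (-8)² = 64)
(L/(-649) + 741)*1160 = (64/(-649) + 741)*1160 = (64*(-1/649) + 741)*1160 = (-64/649 + 741)*1160 = (480845/649)*1160 = 557780200/649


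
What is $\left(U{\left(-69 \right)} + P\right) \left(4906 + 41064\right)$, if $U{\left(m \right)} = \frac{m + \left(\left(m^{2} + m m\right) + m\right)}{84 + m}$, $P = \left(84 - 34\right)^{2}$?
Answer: $143683832$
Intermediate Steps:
$P = 2500$ ($P = 50^{2} = 2500$)
$U{\left(m \right)} = \frac{2 m + 2 m^{2}}{84 + m}$ ($U{\left(m \right)} = \frac{m + \left(\left(m^{2} + m^{2}\right) + m\right)}{84 + m} = \frac{m + \left(2 m^{2} + m\right)}{84 + m} = \frac{m + \left(m + 2 m^{2}\right)}{84 + m} = \frac{2 m + 2 m^{2}}{84 + m}$)
$\left(U{\left(-69 \right)} + P\right) \left(4906 + 41064\right) = \left(2 \left(-69\right) \frac{1}{84 - 69} \left(1 - 69\right) + 2500\right) \left(4906 + 41064\right) = \left(2 \left(-69\right) \frac{1}{15} \left(-68\right) + 2500\right) 45970 = \left(\frac{3128}{5} + 2500\right) 45970 = \frac{15628}{5} \cdot 45970 = 143683832$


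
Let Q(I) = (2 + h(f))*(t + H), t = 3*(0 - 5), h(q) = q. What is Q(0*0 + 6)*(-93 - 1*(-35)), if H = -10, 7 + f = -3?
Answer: -11600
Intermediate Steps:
f = -10 (f = -7 - 3 = -10)
t = -15 (t = 3*(-5) = -15)
Q(I) = 200 (Q(I) = (2 - 10)*(-15 - 10) = -8*(-25) = 200)
Q(0*0 + 6)*(-93 - 1*(-35)) = 200*(-93 - 1*(-35)) = 200*(-93 + 35) = 200*(-58) = -11600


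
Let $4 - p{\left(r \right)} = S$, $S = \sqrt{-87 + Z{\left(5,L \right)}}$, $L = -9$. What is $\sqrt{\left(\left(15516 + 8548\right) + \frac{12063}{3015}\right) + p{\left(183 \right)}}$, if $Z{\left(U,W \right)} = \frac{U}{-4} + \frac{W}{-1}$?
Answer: $\frac{\sqrt{97253291220 - 2020050 i \sqrt{317}}}{2010} \approx 155.15 - 0.028689 i$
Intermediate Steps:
$Z{\left(U,W \right)} = - W - \frac{U}{4}$ ($Z{\left(U,W \right)} = U \left(- \frac{1}{4}\right) + W \left(-1\right) = - \frac{U}{4} - W = - W - \frac{U}{4}$)
$S = \frac{i \sqrt{317}}{2}$ ($S = \sqrt{-87 - - \frac{31}{4}} = \sqrt{-87 + \left(9 - \frac{5}{4}\right)} = \sqrt{-87 + \frac{31}{4}} = \sqrt{- \frac{317}{4}} = \frac{i \sqrt{317}}{2} \approx 8.9023 i$)
$p{\left(r \right)} = 4 - \frac{i \sqrt{317}}{2}$
$\sqrt{\left(\left(15516 + 8548\right) + \frac{12063}{3015}\right) + p{\left(183 \right)}} = \sqrt{\left(\left(15516 + 8548\right) + \frac{12063}{3015}\right) + \left(4 - \frac{i \sqrt{317}}{2}\right)} = \sqrt{\left(24064 + 12063 \cdot \frac{1}{3015}\right) + \left(4 - \frac{i \sqrt{317}}{2}\right)} = \sqrt{\left(24064 + \frac{4021}{1005}\right) + \left(4 - \frac{i \sqrt{317}}{2}\right)} = \sqrt{\frac{24188341}{1005} + \left(4 - \frac{i \sqrt{317}}{2}\right)} = \sqrt{\frac{24192361}{1005} - \frac{i \sqrt{317}}{2}}$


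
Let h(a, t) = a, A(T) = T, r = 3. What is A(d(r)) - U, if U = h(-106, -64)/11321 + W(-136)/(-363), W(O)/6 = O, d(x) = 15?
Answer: 17481129/1369841 ≈ 12.761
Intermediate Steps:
W(O) = 6*O
U = 3066486/1369841 (U = -106/11321 + (6*(-136))/(-363) = -106*1/11321 - 816*(-1/363) = -106/11321 + 272/121 = 3066486/1369841 ≈ 2.2386)
A(d(r)) - U = 15 - 1*3066486/1369841 = 15 - 3066486/1369841 = 17481129/1369841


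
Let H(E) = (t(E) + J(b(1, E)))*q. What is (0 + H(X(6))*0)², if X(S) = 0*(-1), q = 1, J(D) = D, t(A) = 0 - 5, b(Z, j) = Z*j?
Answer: 0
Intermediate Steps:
t(A) = -5
X(S) = 0
H(E) = -5 + E (H(E) = (-5 + 1*E)*1 = (-5 + E)*1 = -5 + E)
(0 + H(X(6))*0)² = (0 + (-5 + 0)*0)² = (0 - 5*0)² = (0 + 0)² = 0² = 0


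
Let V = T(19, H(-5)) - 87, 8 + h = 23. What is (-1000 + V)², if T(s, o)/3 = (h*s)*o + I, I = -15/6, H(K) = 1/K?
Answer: 6405961/4 ≈ 1.6015e+6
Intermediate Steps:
I = -5/2 (I = -15*⅙ = -5/2 ≈ -2.5000)
h = 15 (h = -8 + 23 = 15)
T(s, o) = -15/2 + 45*o*s (T(s, o) = 3*((15*s)*o - 5/2) = 3*(15*o*s - 5/2) = 3*(-5/2 + 15*o*s) = -15/2 + 45*o*s)
V = -531/2 (V = (-15/2 + 45*19/(-5)) - 87 = (-15/2 + 45*(-⅕)*19) - 87 = (-15/2 - 171) - 87 = -357/2 - 87 = -531/2 ≈ -265.50)
(-1000 + V)² = (-1000 - 531/2)² = (-2531/2)² = 6405961/4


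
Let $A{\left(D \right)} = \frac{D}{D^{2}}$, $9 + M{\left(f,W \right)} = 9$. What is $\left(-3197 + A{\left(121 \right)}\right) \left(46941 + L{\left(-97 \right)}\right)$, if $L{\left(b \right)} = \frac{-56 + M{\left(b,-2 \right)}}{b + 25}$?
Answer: $- \frac{163428925936}{1089} \approx -1.5007 \cdot 10^{8}$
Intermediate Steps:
$M{\left(f,W \right)} = 0$ ($M{\left(f,W \right)} = -9 + 9 = 0$)
$L{\left(b \right)} = - \frac{56}{25 + b}$ ($L{\left(b \right)} = \frac{-56 + 0}{b + 25} = - \frac{56}{25 + b}$)
$A{\left(D \right)} = \frac{1}{D}$ ($A{\left(D \right)} = \frac{D}{D^{2}} = \frac{1}{D}$)
$\left(-3197 + A{\left(121 \right)}\right) \left(46941 + L{\left(-97 \right)}\right) = \left(-3197 + \frac{1}{121}\right) \left(46941 - \frac{56}{25 - 97}\right) = \left(-3197 + \frac{1}{121}\right) \left(46941 - \frac{56}{-72}\right) = - \frac{386836 \left(46941 - - \frac{7}{9}\right)}{121} = - \frac{386836 \left(46941 + \frac{7}{9}\right)}{121} = \left(- \frac{386836}{121}\right) \frac{422476}{9} = - \frac{163428925936}{1089}$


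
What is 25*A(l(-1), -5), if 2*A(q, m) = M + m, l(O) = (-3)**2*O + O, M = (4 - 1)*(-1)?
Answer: -100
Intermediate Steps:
M = -3 (M = 3*(-1) = -3)
l(O) = 10*O (l(O) = 9*O + O = 10*O)
A(q, m) = -3/2 + m/2 (A(q, m) = (-3 + m)/2 = -3/2 + m/2)
25*A(l(-1), -5) = 25*(-3/2 + (1/2)*(-5)) = 25*(-3/2 - 5/2) = 25*(-4) = -100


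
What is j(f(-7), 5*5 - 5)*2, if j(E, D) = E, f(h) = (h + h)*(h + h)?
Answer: 392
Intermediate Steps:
f(h) = 4*h**2 (f(h) = (2*h)*(2*h) = 4*h**2)
j(f(-7), 5*5 - 5)*2 = (4*(-7)**2)*2 = (4*49)*2 = 196*2 = 392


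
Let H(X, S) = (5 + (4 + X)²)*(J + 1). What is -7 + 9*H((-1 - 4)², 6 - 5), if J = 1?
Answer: 15221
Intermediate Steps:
H(X, S) = 10 + 2*(4 + X)² (H(X, S) = (5 + (4 + X)²)*(1 + 1) = (5 + (4 + X)²)*2 = 10 + 2*(4 + X)²)
-7 + 9*H((-1 - 4)², 6 - 5) = -7 + 9*(10 + 2*(4 + (-1 - 4)²)²) = -7 + 9*(10 + 2*(4 + (-5)²)²) = -7 + 9*(10 + 2*(4 + 25)²) = -7 + 9*(10 + 2*29²) = -7 + 9*(10 + 2*841) = -7 + 9*(10 + 1682) = -7 + 9*1692 = -7 + 15228 = 15221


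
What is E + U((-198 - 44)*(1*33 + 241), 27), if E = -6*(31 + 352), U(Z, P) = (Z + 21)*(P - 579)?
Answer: 36588126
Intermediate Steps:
U(Z, P) = (-579 + P)*(21 + Z) (U(Z, P) = (21 + Z)*(-579 + P) = (-579 + P)*(21 + Z))
E = -2298 (E = -6*383 = -2298)
E + U((-198 - 44)*(1*33 + 241), 27) = -2298 + (-12159 - 579*(-198 - 44)*(1*33 + 241) + 21*27 + 27*((-198 - 44)*(1*33 + 241))) = -2298 + (-12159 - (-140118)*(33 + 241) + 567 + 27*(-242*(33 + 241))) = -2298 + (-12159 - (-140118)*274 + 567 + 27*(-242*274)) = -2298 + (-12159 - 579*(-66308) + 567 + 27*(-66308)) = -2298 + (-12159 + 38392332 + 567 - 1790316) = -2298 + 36590424 = 36588126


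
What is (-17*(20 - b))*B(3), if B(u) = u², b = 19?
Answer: -153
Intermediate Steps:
(-17*(20 - b))*B(3) = -17*(20 - 1*19)*3² = -17*(20 - 19)*9 = -17*1*9 = -17*9 = -153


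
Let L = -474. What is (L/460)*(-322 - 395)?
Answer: 169929/230 ≈ 738.82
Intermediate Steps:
(L/460)*(-322 - 395) = (-474/460)*(-322 - 395) = -474*1/460*(-717) = -237/230*(-717) = 169929/230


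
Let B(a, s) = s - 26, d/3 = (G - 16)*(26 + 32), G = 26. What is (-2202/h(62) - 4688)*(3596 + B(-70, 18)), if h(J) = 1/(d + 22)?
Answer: -13937987856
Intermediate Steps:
d = 1740 (d = 3*((26 - 16)*(26 + 32)) = 3*(10*58) = 3*580 = 1740)
B(a, s) = -26 + s
h(J) = 1/1762 (h(J) = 1/(1740 + 22) = 1/1762)
(-2202/h(62) - 4688)*(3596 + B(-70, 18)) = (-2202/1/1762 - 4688)*(3596 + (-26 + 18)) = (-2202*1762 - 4688)*(3596 - 8) = (-3879924 - 4688)*3588 = -3884612*3588 = -13937987856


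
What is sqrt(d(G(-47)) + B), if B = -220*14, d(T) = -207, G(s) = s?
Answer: I*sqrt(3287) ≈ 57.332*I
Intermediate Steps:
B = -3080
sqrt(d(G(-47)) + B) = sqrt(-207 - 3080) = sqrt(-3287) = I*sqrt(3287)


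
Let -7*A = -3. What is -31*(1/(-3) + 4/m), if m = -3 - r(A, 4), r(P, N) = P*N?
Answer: 403/11 ≈ 36.636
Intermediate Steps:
A = 3/7 (A = -1/7*(-3) = 3/7 ≈ 0.42857)
r(P, N) = N*P
m = -33/7 (m = -3 - 4*3/7 = -3 - 1*12/7 = -3 - 12/7 = -33/7 ≈ -4.7143)
-31*(1/(-3) + 4/m) = -31*(1/(-3) + 4/(-33/7)) = -31*(1*(-1/3) + 4*(-7/33)) = -31*(-1/3 - 28/33) = -31*(-13/11) = 403/11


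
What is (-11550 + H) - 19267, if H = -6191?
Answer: -37008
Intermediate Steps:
(-11550 + H) - 19267 = (-11550 - 6191) - 19267 = -17741 - 19267 = -37008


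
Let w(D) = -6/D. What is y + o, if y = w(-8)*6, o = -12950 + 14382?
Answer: 2873/2 ≈ 1436.5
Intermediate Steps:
o = 1432
y = 9/2 (y = -6/(-8)*6 = -6*(-⅛)*6 = (¾)*6 = 9/2 ≈ 4.5000)
y + o = 9/2 + 1432 = 2873/2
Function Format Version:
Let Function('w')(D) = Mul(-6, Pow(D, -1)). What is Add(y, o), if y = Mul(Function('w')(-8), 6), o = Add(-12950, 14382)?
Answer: Rational(2873, 2) ≈ 1436.5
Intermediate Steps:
o = 1432
y = Rational(9, 2) (y = Mul(Mul(-6, Pow(-8, -1)), 6) = Mul(Mul(-6, Rational(-1, 8)), 6) = Mul(Rational(3, 4), 6) = Rational(9, 2) ≈ 4.5000)
Add(y, o) = Add(Rational(9, 2), 1432) = Rational(2873, 2)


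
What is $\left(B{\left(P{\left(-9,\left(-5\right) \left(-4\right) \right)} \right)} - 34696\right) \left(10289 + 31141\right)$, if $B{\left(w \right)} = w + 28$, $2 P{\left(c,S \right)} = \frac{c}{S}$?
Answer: $- \frac{5745218247}{4} \approx -1.4363 \cdot 10^{9}$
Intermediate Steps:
$P{\left(c,S \right)} = \frac{c}{2 S}$ ($P{\left(c,S \right)} = \frac{c \frac{1}{S}}{2} = \frac{c}{2 S}$)
$B{\left(w \right)} = 28 + w$
$\left(B{\left(P{\left(-9,\left(-5\right) \left(-4\right) \right)} \right)} - 34696\right) \left(10289 + 31141\right) = \left(\left(28 + \frac{1}{2} \left(-9\right) \frac{1}{\left(-5\right) \left(-4\right)}\right) - 34696\right) \left(10289 + 31141\right) = \left(\left(28 + \frac{1}{2} \left(-9\right) \frac{1}{20}\right) - 34696\right) 41430 = \left(\left(28 - \frac{9}{40}\right) - 34696\right) 41430 = \left(\frac{1111}{40} - 34696\right) 41430 = \left(- \frac{1386729}{40}\right) 41430 = - \frac{5745218247}{4}$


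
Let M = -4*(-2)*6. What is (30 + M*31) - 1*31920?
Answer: -30402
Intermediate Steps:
M = 48 (M = 8*6 = 48)
(30 + M*31) - 1*31920 = (30 + 48*31) - 1*31920 = (30 + 1488) - 31920 = 1518 - 31920 = -30402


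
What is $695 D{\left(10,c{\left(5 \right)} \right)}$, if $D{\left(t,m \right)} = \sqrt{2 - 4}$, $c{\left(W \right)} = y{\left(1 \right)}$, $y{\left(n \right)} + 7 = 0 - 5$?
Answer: $695 i \sqrt{2} \approx 982.88 i$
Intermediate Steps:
$y{\left(n \right)} = -12$ ($y{\left(n \right)} = -7 + \left(0 - 5\right) = -7 - 5 = -12$)
$c{\left(W \right)} = -12$
$D{\left(t,m \right)} = i \sqrt{2}$ ($D{\left(t,m \right)} = \sqrt{-2} = i \sqrt{2}$)
$695 D{\left(10,c{\left(5 \right)} \right)} = 695 i \sqrt{2}$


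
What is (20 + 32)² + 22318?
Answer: 25022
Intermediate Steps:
(20 + 32)² + 22318 = 52² + 22318 = 2704 + 22318 = 25022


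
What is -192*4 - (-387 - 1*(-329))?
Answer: -710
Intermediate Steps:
-192*4 - (-387 - 1*(-329)) = -768 - (-387 + 329) = -768 - 1*(-58) = -768 + 58 = -710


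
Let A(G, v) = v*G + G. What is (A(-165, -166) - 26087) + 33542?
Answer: 34680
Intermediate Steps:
A(G, v) = G + G*v (A(G, v) = G*v + G = G + G*v)
(A(-165, -166) - 26087) + 33542 = (-165*(1 - 166) - 26087) + 33542 = (-165*(-165) - 26087) + 33542 = (27225 - 26087) + 33542 = 1138 + 33542 = 34680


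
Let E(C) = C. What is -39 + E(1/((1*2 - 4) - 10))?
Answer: -469/12 ≈ -39.083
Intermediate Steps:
-39 + E(1/((1*2 - 4) - 10)) = -39 + 1/((1*2 - 4) - 10) = -39 + 1/((2 - 4) - 10) = -39 + 1/(-2 - 10) = -39 + 1/(-12) = -39 - 1/12 = -469/12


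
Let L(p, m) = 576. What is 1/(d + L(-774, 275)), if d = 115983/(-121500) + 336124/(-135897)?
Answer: 611536500/350148697787 ≈ 0.0017465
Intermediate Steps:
d = -2096326213/611536500 (d = 115983*(-1/121500) + 336124*(-1/135897) = -12887/13500 - 336124/135897 = -2096326213/611536500 ≈ -3.4280)
1/(d + L(-774, 275)) = 1/(-2096326213/611536500 + 576) = 1/(350148697787/611536500) = 611536500/350148697787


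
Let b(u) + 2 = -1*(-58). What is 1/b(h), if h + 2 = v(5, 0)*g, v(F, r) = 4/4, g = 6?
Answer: 1/56 ≈ 0.017857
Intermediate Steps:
v(F, r) = 1 (v(F, r) = 4*(¼) = 1)
h = 4 (h = -2 + 1*6 = -2 + 6 = 4)
b(u) = 56 (b(u) = -2 - 1*(-58) = -2 + 58 = 56)
1/b(h) = 1/56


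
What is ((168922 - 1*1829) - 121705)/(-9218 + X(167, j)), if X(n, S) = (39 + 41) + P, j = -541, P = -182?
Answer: -11347/2330 ≈ -4.8700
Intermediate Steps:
X(n, S) = -102 (X(n, S) = (39 + 41) - 182 = 80 - 182 = -102)
((168922 - 1*1829) - 121705)/(-9218 + X(167, j)) = ((168922 - 1*1829) - 121705)/(-9218 - 102) = ((168922 - 1829) - 121705)/(-9320) = (167093 - 121705)*(-1/9320) = 45388*(-1/9320) = -11347/2330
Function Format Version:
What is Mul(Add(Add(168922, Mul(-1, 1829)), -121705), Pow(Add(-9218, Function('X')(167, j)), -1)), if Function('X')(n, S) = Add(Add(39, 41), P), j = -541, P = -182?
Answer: Rational(-11347, 2330) ≈ -4.8700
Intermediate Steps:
Function('X')(n, S) = -102 (Function('X')(n, S) = Add(Add(39, 41), -182) = Add(80, -182) = -102)
Mul(Add(Add(168922, Mul(-1, 1829)), -121705), Pow(Add(-9218, Function('X')(167, j)), -1)) = Mul(Add(Add(168922, Mul(-1, 1829)), -121705), Pow(Add(-9218, -102), -1)) = Mul(Add(Add(168922, -1829), -121705), Pow(-9320, -1)) = Mul(Add(167093, -121705), Rational(-1, 9320)) = Mul(45388, Rational(-1, 9320)) = Rational(-11347, 2330)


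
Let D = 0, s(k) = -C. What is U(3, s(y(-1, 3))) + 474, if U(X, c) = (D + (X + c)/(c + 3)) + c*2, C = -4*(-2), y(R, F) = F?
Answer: 459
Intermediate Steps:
C = 8
s(k) = -8 (s(k) = -1*8 = -8)
U(X, c) = 2*c + (X + c)/(3 + c) (U(X, c) = (0 + (X + c)/(c + 3)) + c*2 = (0 + (X + c)/(3 + c)) + 2*c = (X + c)/(3 + c) + 2*c = 2*c + (X + c)/(3 + c))
U(3, s(y(-1, 3))) + 474 = (3 + 2*(-8)**2 + 7*(-8))/(3 - 8) + 474 = (3 + 2*64 - 56)/(-5) + 474 = -(3 + 128 - 56)/5 + 474 = -1/5*75 + 474 = -15 + 474 = 459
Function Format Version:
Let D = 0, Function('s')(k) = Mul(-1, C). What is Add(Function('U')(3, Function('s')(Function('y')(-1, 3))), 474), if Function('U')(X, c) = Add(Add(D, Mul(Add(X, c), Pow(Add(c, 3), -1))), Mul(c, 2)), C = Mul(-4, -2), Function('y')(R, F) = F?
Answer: 459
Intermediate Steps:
C = 8
Function('s')(k) = -8 (Function('s')(k) = Mul(-1, 8) = -8)
Function('U')(X, c) = Add(Mul(2, c), Mul(Pow(Add(3, c), -1), Add(X, c))) (Function('U')(X, c) = Add(Add(0, Mul(Add(X, c), Pow(Add(c, 3), -1))), Mul(c, 2)) = Add(Add(0, Mul(Add(X, c), Pow(Add(3, c), -1))), Mul(2, c)) = Add(Add(0, Mul(Pow(Add(3, c), -1), Add(X, c))), Mul(2, c)) = Add(Mul(Pow(Add(3, c), -1), Add(X, c)), Mul(2, c)) = Add(Mul(2, c), Mul(Pow(Add(3, c), -1), Add(X, c))))
Add(Function('U')(3, Function('s')(Function('y')(-1, 3))), 474) = Add(Mul(Pow(Add(3, -8), -1), Add(3, Mul(2, Pow(-8, 2)), Mul(7, -8))), 474) = Add(Mul(Pow(-5, -1), Add(3, Mul(2, 64), -56)), 474) = Add(Mul(Rational(-1, 5), Add(3, 128, -56)), 474) = Add(Mul(Rational(-1, 5), 75), 474) = Add(-15, 474) = 459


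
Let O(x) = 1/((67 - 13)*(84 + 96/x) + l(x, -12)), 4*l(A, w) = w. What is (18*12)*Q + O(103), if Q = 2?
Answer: 203939959/472083 ≈ 432.00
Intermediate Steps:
l(A, w) = w/4
O(x) = 1/(4533 + 5184/x) (O(x) = 1/((67 - 13)*(84 + 96/x) + (¼)*(-12)) = 1/(54*(84 + 96/x) - 3) = 1/((4536 + 5184/x) - 3) = 1/(4533 + 5184/x))
(18*12)*Q + O(103) = (18*12)*2 + (⅓)*103/(1728 + 1511*103) = 216*2 + (⅓)*103/(1728 + 155633) = 432 + (⅓)*103/157361 = 432 + (⅓)*103*(1/157361) = 432 + 103/472083 = 203939959/472083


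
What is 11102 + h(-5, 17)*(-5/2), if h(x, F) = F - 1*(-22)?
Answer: 22009/2 ≈ 11005.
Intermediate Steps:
h(x, F) = 22 + F (h(x, F) = F + 22 = 22 + F)
11102 + h(-5, 17)*(-5/2) = 11102 + (22 + 17)*(-5/2) = 11102 + 39*(-5*1/2) = 11102 + 39*(-5/2) = 11102 - 195/2 = 22009/2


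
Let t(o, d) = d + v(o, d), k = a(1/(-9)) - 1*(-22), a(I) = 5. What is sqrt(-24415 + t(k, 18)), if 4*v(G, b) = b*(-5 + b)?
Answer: I*sqrt(97354)/2 ≈ 156.01*I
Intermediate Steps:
v(G, b) = b*(-5 + b)/4 (v(G, b) = (b*(-5 + b))/4 = b*(-5 + b)/4)
k = 27 (k = 5 - 1*(-22) = 5 + 22 = 27)
t(o, d) = d + d*(-5 + d)/4
sqrt(-24415 + t(k, 18)) = sqrt(-24415 + (1/4)*18*(-1 + 18)) = sqrt(-24415 + (1/4)*18*17) = sqrt(-24415 + 153/2) = sqrt(-48677/2) = I*sqrt(97354)/2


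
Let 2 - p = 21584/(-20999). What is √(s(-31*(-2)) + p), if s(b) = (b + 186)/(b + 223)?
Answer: √139615154012730/5984715 ≈ 1.9743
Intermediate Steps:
s(b) = (186 + b)/(223 + b)
p = 63582/20999 (p = 2 - 21584/(-20999) = 2 - 21584*(-1)/20999 = 2 - 1*(-21584/20999) = 2 + 21584/20999 = 63582/20999 ≈ 3.0279)
√(s(-31*(-2)) + p) = √((186 - 31*(-2))/(223 - 31*(-2)) + 63582/20999) = √((186 + 62)/(223 + 62) + 63582/20999) = √(248/285 + 63582/20999) = √(23328622/5984715) = √139615154012730/5984715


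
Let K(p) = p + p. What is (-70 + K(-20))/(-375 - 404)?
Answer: 110/779 ≈ 0.14121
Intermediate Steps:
K(p) = 2*p
(-70 + K(-20))/(-375 - 404) = (-70 + 2*(-20))/(-375 - 404) = (-70 - 40)/(-779) = -110*(-1/779) = 110/779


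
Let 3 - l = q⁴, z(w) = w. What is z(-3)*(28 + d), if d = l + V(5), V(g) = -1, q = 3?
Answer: 153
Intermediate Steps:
l = -78 (l = 3 - 1*3⁴ = 3 - 1*81 = 3 - 81 = -78)
d = -79 (d = -78 - 1 = -79)
z(-3)*(28 + d) = -3*(28 - 79) = -3*(-51) = 153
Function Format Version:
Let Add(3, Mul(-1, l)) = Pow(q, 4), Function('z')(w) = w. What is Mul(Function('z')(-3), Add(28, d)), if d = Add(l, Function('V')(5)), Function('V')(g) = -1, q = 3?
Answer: 153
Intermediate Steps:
l = -78 (l = Add(3, Mul(-1, Pow(3, 4))) = Add(3, Mul(-1, 81)) = Add(3, -81) = -78)
d = -79 (d = Add(-78, -1) = -79)
Mul(Function('z')(-3), Add(28, d)) = Mul(-3, Add(28, -79)) = Mul(-3, -51) = 153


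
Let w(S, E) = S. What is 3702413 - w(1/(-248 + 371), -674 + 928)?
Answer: 455396798/123 ≈ 3.7024e+6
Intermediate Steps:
3702413 - w(1/(-248 + 371), -674 + 928) = 3702413 - 1/(-248 + 371) = 3702413 - 1/123 = 455396798/123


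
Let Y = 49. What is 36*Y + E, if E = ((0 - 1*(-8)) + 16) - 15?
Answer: 1773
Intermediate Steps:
E = 9 (E = ((0 + 8) + 16) - 15 = (8 + 16) - 15 = 24 - 15 = 9)
36*Y + E = 36*49 + 9 = 1764 + 9 = 1773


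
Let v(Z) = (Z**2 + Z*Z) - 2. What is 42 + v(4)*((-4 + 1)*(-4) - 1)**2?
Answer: 3672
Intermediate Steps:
v(Z) = -2 + 2*Z**2 (v(Z) = (Z**2 + Z**2) - 2 = 2*Z**2 - 2 = -2 + 2*Z**2)
42 + v(4)*((-4 + 1)*(-4) - 1)**2 = 42 + (-2 + 2*4**2)*((-4 + 1)*(-4) - 1)**2 = 42 + (-2 + 2*16)*(-3*(-4) - 1)**2 = 42 + (-2 + 32)*(12 - 1)**2 = 42 + 30*11**2 = 42 + 30*121 = 42 + 3630 = 3672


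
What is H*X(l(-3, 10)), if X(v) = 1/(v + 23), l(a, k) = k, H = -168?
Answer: -56/11 ≈ -5.0909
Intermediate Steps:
X(v) = 1/(23 + v)
H*X(l(-3, 10)) = -168/(23 + 10) = -168/33 = -168*1/33 = -56/11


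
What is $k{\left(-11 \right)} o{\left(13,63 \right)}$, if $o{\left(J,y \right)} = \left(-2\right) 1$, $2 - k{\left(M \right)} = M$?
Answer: $-26$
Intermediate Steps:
$k{\left(M \right)} = 2 - M$
$o{\left(J,y \right)} = -2$
$k{\left(-11 \right)} o{\left(13,63 \right)} = \left(2 - -11\right) \left(-2\right) = \left(2 + 11\right) \left(-2\right) = 13 \left(-2\right) = -26$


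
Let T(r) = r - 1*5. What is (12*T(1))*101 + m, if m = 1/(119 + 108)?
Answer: -1100495/227 ≈ -4848.0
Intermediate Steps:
T(r) = -5 + r (T(r) = r - 5 = -5 + r)
m = 1/227 ≈ 0.0044053
(12*T(1))*101 + m = (12*(-5 + 1))*101 + 1/227 = (12*(-4))*101 + 1/227 = -48*101 + 1/227 = -4848 + 1/227 = -1100495/227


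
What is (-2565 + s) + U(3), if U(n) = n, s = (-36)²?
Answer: -1266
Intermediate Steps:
s = 1296
(-2565 + s) + U(3) = (-2565 + 1296) + 3 = -1269 + 3 = -1266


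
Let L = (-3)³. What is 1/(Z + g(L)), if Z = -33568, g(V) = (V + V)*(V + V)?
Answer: -1/30652 ≈ -3.2624e-5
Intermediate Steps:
L = -27
g(V) = 4*V² (g(V) = (2*V)*(2*V) = 4*V²)
1/(Z + g(L)) = 1/(-33568 + 4*(-27)²) = 1/(-33568 + 4*729) = 1/(-33568 + 2916) = 1/(-30652) = -1/30652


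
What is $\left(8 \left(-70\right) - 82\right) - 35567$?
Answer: $-36209$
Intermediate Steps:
$\left(8 \left(-70\right) - 82\right) - 35567 = \left(-560 - 82\right) - 35567 = -642 - 35567 = -36209$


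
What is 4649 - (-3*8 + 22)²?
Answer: 4645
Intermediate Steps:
4649 - (-3*8 + 22)² = 4649 - (-24 + 22)² = 4649 - 1*(-2)² = 4649 - 1*4 = 4649 - 4 = 4645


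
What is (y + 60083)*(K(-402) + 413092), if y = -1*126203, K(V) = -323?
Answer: -27292286280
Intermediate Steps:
y = -126203
(y + 60083)*(K(-402) + 413092) = (-126203 + 60083)*(-323 + 413092) = -66120*412769 = -27292286280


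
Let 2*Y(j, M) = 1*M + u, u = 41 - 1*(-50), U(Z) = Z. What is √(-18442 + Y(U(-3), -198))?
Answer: I*√73982/2 ≈ 136.0*I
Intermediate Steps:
u = 91 (u = 41 + 50 = 91)
Y(j, M) = 91/2 + M/2 (Y(j, M) = (1*M + 91)/2 = (M + 91)/2 = (91 + M)/2 = 91/2 + M/2)
√(-18442 + Y(U(-3), -198)) = √(-18442 + (91/2 + (½)*(-198))) = √(-18442 + (91/2 - 99)) = √(-18442 - 107/2) = √(-36991/2) = I*√73982/2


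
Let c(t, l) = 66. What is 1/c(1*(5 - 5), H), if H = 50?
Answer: 1/66 ≈ 0.015152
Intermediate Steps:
1/c(1*(5 - 5), H) = 1/66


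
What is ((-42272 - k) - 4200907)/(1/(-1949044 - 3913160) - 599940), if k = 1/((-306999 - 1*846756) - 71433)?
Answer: 846549805391296189/119693062735910113 ≈ 7.0727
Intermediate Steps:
k = -1/1225188 (k = 1/((-306999 - 846756) - 71433) = 1/(-1153755 - 71433) = 1/(-1225188) = -1/1225188 ≈ -8.1620e-7)
((-42272 - k) - 4200907)/(1/(-1949044 - 3913160) - 599940) = ((-42272 - 1*(-1/1225188)) - 4200907)/(1/(-1949044 - 3913160) - 599940) = ((-42272 + 1/1225188) - 4200907)/(1/(-5862204) - 599940) = (-51791147135/1225188 - 4200907)/(-1/5862204 - 599940) = -5198691992651/(1225188*(-3516970667761/5862204)) = -5198691992651/1225188*(-5862204/3516970667761) = 846549805391296189/119693062735910113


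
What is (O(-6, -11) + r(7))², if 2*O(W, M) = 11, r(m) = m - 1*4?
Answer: 289/4 ≈ 72.250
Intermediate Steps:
r(m) = -4 + m (r(m) = m - 4 = -4 + m)
O(W, M) = 11/2 (O(W, M) = (½)*11 = 11/2)
(O(-6, -11) + r(7))² = (11/2 + (-4 + 7))² = (11/2 + 3)² = (17/2)² = 289/4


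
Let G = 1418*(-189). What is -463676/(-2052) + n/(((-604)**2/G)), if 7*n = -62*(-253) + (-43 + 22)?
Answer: -6983756357/4925016 ≈ -1418.0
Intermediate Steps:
G = -268002
n = 15665/7 (n = (-62*(-253) + (-43 + 22))/7 = (15686 - 21)/7 = (1/7)*15665 = 15665/7 ≈ 2237.9)
-463676/(-2052) + n/(((-604)**2/G)) = -463676/(-2052) + 15665/(7*(((-604)**2/(-268002)))) = -463676*(-1/2052) + 15665/(7*((364816*(-1/268002)))) = 6101/27 + 15665/(7*(-182408/134001)) = 6101/27 + (15665/7)*(-134001/182408) = 6101/27 - 299875095/182408 = -6983756357/4925016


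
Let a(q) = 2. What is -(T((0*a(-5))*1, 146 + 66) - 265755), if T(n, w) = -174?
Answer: 265929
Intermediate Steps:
-(T((0*a(-5))*1, 146 + 66) - 265755) = -(-174 - 265755) = -1*(-265929) = 265929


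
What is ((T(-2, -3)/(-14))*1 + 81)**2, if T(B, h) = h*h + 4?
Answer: 1256641/196 ≈ 6411.4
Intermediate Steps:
T(B, h) = 4 + h**2 (T(B, h) = h**2 + 4 = 4 + h**2)
((T(-2, -3)/(-14))*1 + 81)**2 = (((4 + (-3)**2)/(-14))*1 + 81)**2 = (((4 + 9)*(-1/14))*1 + 81)**2 = ((13*(-1/14))*1 + 81)**2 = (-13/14*1 + 81)**2 = (-13/14 + 81)**2 = (1121/14)**2 = 1256641/196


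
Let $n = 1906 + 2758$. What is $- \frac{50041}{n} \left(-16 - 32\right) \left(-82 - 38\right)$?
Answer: $- \frac{36029520}{583} \approx -61800.0$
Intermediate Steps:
$n = 4664$
$- \frac{50041}{n} \left(-16 - 32\right) \left(-82 - 38\right) = - \frac{50041}{4664} \left(-16 - 32\right) \left(-82 - 38\right) = \left(-50041\right) \frac{1}{4664} \left(\left(-48\right) \left(-120\right)\right) = \left(- \frac{50041}{4664}\right) 5760 = - \frac{36029520}{583}$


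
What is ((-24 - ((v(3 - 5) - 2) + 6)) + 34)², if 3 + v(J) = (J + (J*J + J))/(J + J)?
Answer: 81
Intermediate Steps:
v(J) = -3 + (J² + 2*J)/(2*J) (v(J) = -3 + (J + (J*J + J))/(J + J) = -3 + (J + (J² + J))/((2*J)) = -3 + (J + (J + J²))*(1/(2*J)) = -3 + (J² + 2*J)*(1/(2*J)) = -3 + (J² + 2*J)/(2*J))
((-24 - ((v(3 - 5) - 2) + 6)) + 34)² = ((-24 - (((-2 + (3 - 5)/2) - 2) + 6)) + 34)² = ((-24 - (((-2 + (½)*(-2)) - 2) + 6)) + 34)² = ((-24 - (((-2 - 1) - 2) + 6)) + 34)² = ((-24 - ((-3 - 2) + 6)) + 34)² = ((-24 - (-5 + 6)) + 34)² = ((-24 - 1*1) + 34)² = ((-24 - 1) + 34)² = (-25 + 34)² = 9² = 81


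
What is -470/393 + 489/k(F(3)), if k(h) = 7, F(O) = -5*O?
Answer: 188887/2751 ≈ 68.661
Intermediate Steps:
-470/393 + 489/k(F(3)) = -470/393 + 489/7 = 188887/2751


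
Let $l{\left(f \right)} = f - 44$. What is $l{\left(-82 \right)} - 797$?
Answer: $-923$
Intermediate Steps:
$l{\left(f \right)} = -44 + f$ ($l{\left(f \right)} = f - 44 = -44 + f$)
$l{\left(-82 \right)} - 797 = \left(-44 - 82\right) - 797 = -126 - 797 = -923$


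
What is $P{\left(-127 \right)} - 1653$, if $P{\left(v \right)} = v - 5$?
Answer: $-1785$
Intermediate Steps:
$P{\left(v \right)} = -5 + v$ ($P{\left(v \right)} = v - 5 = -5 + v$)
$P{\left(-127 \right)} - 1653 = \left(-5 - 127\right) - 1653 = -132 - 1653 = -1785$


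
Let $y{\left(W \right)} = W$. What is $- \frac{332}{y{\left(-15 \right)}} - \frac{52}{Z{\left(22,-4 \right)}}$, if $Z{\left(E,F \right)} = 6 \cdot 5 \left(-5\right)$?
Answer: $\frac{562}{25} \approx 22.48$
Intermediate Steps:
$Z{\left(E,F \right)} = -150$ ($Z{\left(E,F \right)} = 30 \left(-5\right) = -150$)
$- \frac{332}{y{\left(-15 \right)}} - \frac{52}{Z{\left(22,-4 \right)}} = - \frac{332}{-15} - \frac{52}{-150} = \left(-332\right) \left(- \frac{1}{15}\right) - - \frac{26}{75} = \frac{332}{15} + \frac{26}{75} = \frac{562}{25}$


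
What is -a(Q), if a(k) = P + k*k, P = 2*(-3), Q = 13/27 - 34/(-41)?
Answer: 5247293/1225449 ≈ 4.2819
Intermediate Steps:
Q = 1451/1107 (Q = 13*(1/27) - 34*(-1/41) = 13/27 + 34/41 = 1451/1107 ≈ 1.3107)
P = -6
a(k) = -6 + k**2 (a(k) = -6 + k*k = -6 + k**2)
-a(Q) = -(-6 + (1451/1107)**2) = -(-6 + 2105401/1225449) = -1*(-5247293/1225449) = 5247293/1225449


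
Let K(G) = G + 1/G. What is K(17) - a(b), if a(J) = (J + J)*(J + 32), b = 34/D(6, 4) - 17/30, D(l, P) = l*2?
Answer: -528934/3825 ≈ -138.28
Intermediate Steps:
D(l, P) = 2*l
b = 34/15 (b = 34/((2*6)) - 17/30 = 34/12 - 17*1/30 = 34*(1/12) - 17/30 = 17/6 - 17/30 = 34/15 ≈ 2.2667)
a(J) = 2*J*(32 + J) (a(J) = (2*J)*(32 + J) = 2*J*(32 + J))
K(17) - a(b) = (17 + 1/17) - 2*34*(32 + 34/15)/15 = (17 + 1/17) - 2*34*514/(15*15) = 290/17 - 1*34952/225 = 290/17 - 34952/225 = -528934/3825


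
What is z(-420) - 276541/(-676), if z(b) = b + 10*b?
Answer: -2846579/676 ≈ -4210.9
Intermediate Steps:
z(b) = 11*b
z(-420) - 276541/(-676) = 11*(-420) - 276541/(-676) = -4620 - 276541*(-1/676) = -4620 + 276541/676 = -2846579/676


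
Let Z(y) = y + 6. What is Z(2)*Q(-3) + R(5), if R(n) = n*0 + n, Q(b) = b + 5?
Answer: 21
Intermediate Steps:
Q(b) = 5 + b
Z(y) = 6 + y
R(n) = n (R(n) = 0 + n = n)
Z(2)*Q(-3) + R(5) = (6 + 2)*(5 - 3) + 5 = 8*2 + 5 = 16 + 5 = 21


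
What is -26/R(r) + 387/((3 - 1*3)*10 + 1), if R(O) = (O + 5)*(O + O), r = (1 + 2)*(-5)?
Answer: 58037/150 ≈ 386.91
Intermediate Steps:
r = -15 (r = 3*(-5) = -15)
R(O) = 2*O*(5 + O) (R(O) = (5 + O)*(2*O) = 2*O*(5 + O))
-26/R(r) + 387/((3 - 1*3)*10 + 1) = -26*(-1/(30*(5 - 15))) + 387/((3 - 1*3)*10 + 1) = -26/(2*(-15)*(-10)) + 387/((3 - 3)*10 + 1) = -26/300 + 387/(0*10 + 1) = -26*1/300 + 387/(0 + 1) = -13/150 + 387/1 = -13/150 + 387*1 = -13/150 + 387 = 58037/150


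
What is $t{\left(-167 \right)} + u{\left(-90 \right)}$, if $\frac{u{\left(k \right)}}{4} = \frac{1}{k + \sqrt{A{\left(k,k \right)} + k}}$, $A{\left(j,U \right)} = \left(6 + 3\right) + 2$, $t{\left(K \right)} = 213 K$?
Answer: $- \frac{290935569}{8179} - \frac{4 i \sqrt{79}}{8179} \approx -35571.0 - 0.0043468 i$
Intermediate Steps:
$A{\left(j,U \right)} = 11$ ($A{\left(j,U \right)} = 9 + 2 = 11$)
$u{\left(k \right)} = \frac{4}{k + \sqrt{11 + k}}$
$t{\left(-167 \right)} + u{\left(-90 \right)} = 213 \left(-167\right) + \frac{4}{-90 + \sqrt{11 - 90}} = -35571 + \frac{4}{-90 + \sqrt{-79}} = -35571 + \frac{4}{-90 + i \sqrt{79}}$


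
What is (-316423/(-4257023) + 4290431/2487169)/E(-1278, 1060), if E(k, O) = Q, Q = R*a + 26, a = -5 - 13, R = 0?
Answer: 9525730461700/137643163292531 ≈ 0.069206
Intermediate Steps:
a = -18
Q = 26 (Q = 0*(-18) + 26 = 0 + 26 = 26)
E(k, O) = 26
(-316423/(-4257023) + 4290431/2487169)/E(-1278, 1060) = (-316423/(-4257023) + 4290431/2487169)/26 = (-316423*(-1/4257023) + 4290431*(1/2487169))*(1/26) = (316423/4257023 + 4290431/2487169)*(1/26) = (19051460923400/10587935637887)*(1/26) = 9525730461700/137643163292531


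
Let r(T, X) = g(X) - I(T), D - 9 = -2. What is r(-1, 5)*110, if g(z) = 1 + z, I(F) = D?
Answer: -110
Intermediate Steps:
D = 7 (D = 9 - 2 = 7)
I(F) = 7
r(T, X) = -6 + X (r(T, X) = (1 + X) - 1*7 = (1 + X) - 7 = -6 + X)
r(-1, 5)*110 = (-6 + 5)*110 = -1*110 = -110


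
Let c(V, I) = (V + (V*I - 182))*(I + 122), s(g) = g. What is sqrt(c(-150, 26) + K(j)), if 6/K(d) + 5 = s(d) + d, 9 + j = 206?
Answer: I*sqrt(94777787522)/389 ≈ 791.41*I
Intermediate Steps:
c(V, I) = (122 + I)*(-182 + V + I*V) (c(V, I) = (V + (I*V - 182))*(122 + I) = (V + (-182 + I*V))*(122 + I) = (-182 + V + I*V)*(122 + I) = (122 + I)*(-182 + V + I*V))
j = 197 (j = -9 + 206 = 197)
K(d) = 6/(-5 + 2*d) (K(d) = 6/(-5 + (d + d)) = 6/(-5 + 2*d))
sqrt(c(-150, 26) + K(j)) = sqrt((-22204 - 182*26 + 122*(-150) - 150*26**2 + 123*26*(-150)) + 6/(-5 + 2*197)) = sqrt((-22204 - 4732 - 18300 - 150*676 - 479700) + 6/(-5 + 394)) = sqrt((-22204 - 4732 - 18300 - 101400 - 479700) + 6/389) = sqrt(-626336 + 6*(1/389)) = sqrt(-626336 + 6/389) = sqrt(-243644698/389) = I*sqrt(94777787522)/389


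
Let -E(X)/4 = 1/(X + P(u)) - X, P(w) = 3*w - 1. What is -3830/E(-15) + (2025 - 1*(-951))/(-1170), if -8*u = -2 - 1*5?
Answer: 38372251/622830 ≈ 61.609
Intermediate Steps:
u = 7/8 (u = -(-2 - 1*5)/8 = -(-2 - 5)/8 = -⅛*(-7) = 7/8 ≈ 0.87500)
P(w) = -1 + 3*w
E(X) = -4/(13/8 + X) + 4*X (E(X) = -4*(1/(X + (-1 + 3*(7/8))) - X) = -4*(1/(X + (-1 + 21/8)) - X) = -4*(1/(X + 13/8) - X) = -4*(1/(13/8 + X) - X) = -4/(13/8 + X) + 4*X)
-3830/E(-15) + (2025 - 1*(-951))/(-1170) = -3830*(13 + 8*(-15))/(4*(-8 + 8*(-15)² + 13*(-15))) + (2025 - 1*(-951))/(-1170) = -3830*(13 - 120)/(4*(-8 + 8*225 - 195)) + (2025 + 951)*(-1/1170) = -3830*(-107/(4*(-8 + 1800 - 195))) + 2976*(-1/1170) = -3830/(4*(-1/107)*1597) - 496/195 = -3830/(-6388/107) - 496/195 = -3830*(-107/6388) - 496/195 = 204905/3194 - 496/195 = 38372251/622830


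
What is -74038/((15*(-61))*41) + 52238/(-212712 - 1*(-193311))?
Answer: -58144148/80869835 ≈ -0.71898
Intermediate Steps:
-74038/((15*(-61))*41) + 52238/(-212712 - 1*(-193311)) = -74038/((-915*41)) + 52238/(-212712 + 193311) = -74038/(-37515) + 52238/(-19401) = -74038*(-1/37515) + 52238*(-1/19401) = 74038/37515 - 52238/19401 = -58144148/80869835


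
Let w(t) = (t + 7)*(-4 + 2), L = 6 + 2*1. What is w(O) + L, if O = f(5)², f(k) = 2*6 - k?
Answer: -104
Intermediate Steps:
f(k) = 12 - k
L = 8 (L = 6 + 2 = 8)
O = 49 (O = (12 - 1*5)² = (12 - 5)² = 7² = 49)
w(t) = -14 - 2*t (w(t) = (7 + t)*(-2) = -14 - 2*t)
w(O) + L = (-14 - 2*49) + 8 = (-14 - 98) + 8 = -112 + 8 = -104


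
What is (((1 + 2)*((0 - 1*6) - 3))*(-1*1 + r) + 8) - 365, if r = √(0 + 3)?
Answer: -330 - 27*√3 ≈ -376.77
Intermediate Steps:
r = √3 ≈ 1.7320
(((1 + 2)*((0 - 1*6) - 3))*(-1*1 + r) + 8) - 365 = (((1 + 2)*((0 - 1*6) - 3))*(-1*1 + √3) + 8) - 365 = ((3*((0 - 6) - 3))*(-1 + √3) + 8) - 365 = ((3*(-6 - 3))*(-1 + √3) + 8) - 365 = ((3*(-9))*(-1 + √3) + 8) - 365 = (-27*(-1 + √3) + 8) - 365 = ((27 - 27*√3) + 8) - 365 = (35 - 27*√3) - 365 = -330 - 27*√3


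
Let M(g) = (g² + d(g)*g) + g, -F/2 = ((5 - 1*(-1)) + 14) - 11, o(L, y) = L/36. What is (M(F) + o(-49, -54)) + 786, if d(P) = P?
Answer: 50927/36 ≈ 1414.6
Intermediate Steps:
o(L, y) = L/36 (o(L, y) = L*(1/36) = L/36)
F = -18 (F = -2*(((5 - 1*(-1)) + 14) - 11) = -2*(((5 + 1) + 14) - 11) = -2*((6 + 14) - 11) = -2*(20 - 11) = -2*9 = -18)
M(g) = g + 2*g² (M(g) = (g² + g*g) + g = (g² + g²) + g = 2*g² + g = g + 2*g²)
(M(F) + o(-49, -54)) + 786 = (-18*(1 + 2*(-18)) + (1/36)*(-49)) + 786 = (-18*(1 - 36) - 49/36) + 786 = (-18*(-35) - 49/36) + 786 = (630 - 49/36) + 786 = 22631/36 + 786 = 50927/36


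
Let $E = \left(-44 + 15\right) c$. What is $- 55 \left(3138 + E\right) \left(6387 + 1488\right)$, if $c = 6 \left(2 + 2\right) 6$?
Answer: $449583750$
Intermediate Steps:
$c = 144$ ($c = 6 \cdot 4 \cdot 6 = 24 \cdot 6 = 144$)
$E = -4176$ ($E = \left(-44 + 15\right) 144 = \left(-29\right) 144 = -4176$)
$- 55 \left(3138 + E\right) \left(6387 + 1488\right) = - 55 \left(3138 - 4176\right) \left(6387 + 1488\right) = - 55 \left(\left(-1038\right) 7875\right) = \left(-55\right) \left(-8174250\right) = 449583750$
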